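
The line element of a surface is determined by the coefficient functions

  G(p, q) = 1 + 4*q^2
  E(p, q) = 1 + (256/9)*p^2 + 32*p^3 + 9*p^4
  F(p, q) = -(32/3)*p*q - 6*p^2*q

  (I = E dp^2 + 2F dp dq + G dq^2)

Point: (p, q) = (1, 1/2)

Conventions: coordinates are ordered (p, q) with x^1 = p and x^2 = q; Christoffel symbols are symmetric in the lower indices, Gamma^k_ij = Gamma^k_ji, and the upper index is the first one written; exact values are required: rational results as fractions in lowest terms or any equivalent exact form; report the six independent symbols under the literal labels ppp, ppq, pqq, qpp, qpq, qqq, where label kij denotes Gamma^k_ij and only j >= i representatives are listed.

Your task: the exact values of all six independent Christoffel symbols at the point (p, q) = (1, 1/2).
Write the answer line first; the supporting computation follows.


Answer: Gamma_ppp = 850/643, Gamma_ppq = 0, Gamma_pqq = -150/643, Gamma_qpp = -102/643, Gamma_qpq = 0, Gamma_qqq = 18/643

E = 634/9, F = -25/3, G = 2 at the point
E_p = 1700/9, E_q = 0, F_p = -34/3, F_q = -50/3, G_p = 0, G_q = 4
EG - F^2 = 643/9;  g^inv = (9/643) * [[2, 25/3], [25/3, 634/9]]
first-kind symbols [ij,l] = (1/2)(d_i g_jl + d_j g_il - d_l g_ij): [pp,p] = E_p/2 = 850/9, [pp,q] = F_p - E_q/2 = -34/3, [pq,p] = E_q/2 = 0, [pq,q] = G_p/2 = 0, [qq,p] = F_q - G_p/2 = -50/3, [qq,q] = G_q/2 = 2
Gamma^p_ij = (G*[ij,p] - F*[ij,q])/(EG - F^2), Gamma^q_ij = (E*[ij,q] - F*[ij,p])/(EG - F^2)


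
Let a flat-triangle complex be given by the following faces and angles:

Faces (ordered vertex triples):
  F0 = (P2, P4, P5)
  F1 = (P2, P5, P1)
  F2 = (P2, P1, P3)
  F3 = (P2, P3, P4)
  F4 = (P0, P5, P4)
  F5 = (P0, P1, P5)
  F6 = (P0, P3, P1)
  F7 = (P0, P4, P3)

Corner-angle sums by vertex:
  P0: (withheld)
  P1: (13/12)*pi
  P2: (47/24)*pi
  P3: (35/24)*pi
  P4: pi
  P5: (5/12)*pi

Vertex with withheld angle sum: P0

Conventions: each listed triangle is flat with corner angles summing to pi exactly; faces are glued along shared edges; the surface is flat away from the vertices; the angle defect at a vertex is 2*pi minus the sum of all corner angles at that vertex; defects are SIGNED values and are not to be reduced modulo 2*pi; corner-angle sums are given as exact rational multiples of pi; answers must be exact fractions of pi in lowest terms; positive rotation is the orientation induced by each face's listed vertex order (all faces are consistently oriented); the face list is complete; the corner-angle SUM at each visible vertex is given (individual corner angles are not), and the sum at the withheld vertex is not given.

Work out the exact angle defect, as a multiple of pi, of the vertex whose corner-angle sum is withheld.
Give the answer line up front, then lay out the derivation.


Answer: defect(P0) = -pi/12

V = 6, E = 12, F = 8; chi = V - E + F = 2
Gauss-Bonnet: total defect = 2*pi*chi = 4*pi; visible defects sum to (49/12)*pi


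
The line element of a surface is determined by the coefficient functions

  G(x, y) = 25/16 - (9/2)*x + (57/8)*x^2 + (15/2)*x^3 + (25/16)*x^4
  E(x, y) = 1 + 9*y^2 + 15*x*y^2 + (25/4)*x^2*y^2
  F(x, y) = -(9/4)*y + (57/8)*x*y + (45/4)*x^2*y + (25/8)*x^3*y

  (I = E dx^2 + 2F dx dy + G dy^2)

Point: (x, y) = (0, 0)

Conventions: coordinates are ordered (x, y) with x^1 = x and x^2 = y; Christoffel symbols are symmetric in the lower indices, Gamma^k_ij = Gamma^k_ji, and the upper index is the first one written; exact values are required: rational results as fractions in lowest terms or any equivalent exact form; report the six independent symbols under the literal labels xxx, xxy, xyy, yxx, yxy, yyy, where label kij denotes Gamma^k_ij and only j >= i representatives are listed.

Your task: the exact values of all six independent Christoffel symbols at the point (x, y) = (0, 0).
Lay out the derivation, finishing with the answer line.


E = 1, F = 0, G = 25/16 at the point
E_x = 0, E_y = 0, F_x = 0, F_y = -9/4, G_x = -9/2, G_y = 0
EG - F^2 = 25/16;  g^inv = (16/25) * [[25/16, 0], [0, 1]]
first-kind symbols [ij,l] = (1/2)(d_i g_jl + d_j g_il - d_l g_ij): [xx,x] = E_x/2 = 0, [xx,y] = F_x - E_y/2 = 0, [xy,x] = E_y/2 = 0, [xy,y] = G_x/2 = -9/4, [yy,x] = F_y - G_x/2 = 0, [yy,y] = G_y/2 = 0
Gamma^x_ij = (G*[ij,x] - F*[ij,y])/(EG - F^2), Gamma^y_ij = (E*[ij,y] - F*[ij,x])/(EG - F^2)

Answer: Gamma_xxx = 0, Gamma_xxy = 0, Gamma_xyy = 0, Gamma_yxx = 0, Gamma_yxy = -36/25, Gamma_yyy = 0


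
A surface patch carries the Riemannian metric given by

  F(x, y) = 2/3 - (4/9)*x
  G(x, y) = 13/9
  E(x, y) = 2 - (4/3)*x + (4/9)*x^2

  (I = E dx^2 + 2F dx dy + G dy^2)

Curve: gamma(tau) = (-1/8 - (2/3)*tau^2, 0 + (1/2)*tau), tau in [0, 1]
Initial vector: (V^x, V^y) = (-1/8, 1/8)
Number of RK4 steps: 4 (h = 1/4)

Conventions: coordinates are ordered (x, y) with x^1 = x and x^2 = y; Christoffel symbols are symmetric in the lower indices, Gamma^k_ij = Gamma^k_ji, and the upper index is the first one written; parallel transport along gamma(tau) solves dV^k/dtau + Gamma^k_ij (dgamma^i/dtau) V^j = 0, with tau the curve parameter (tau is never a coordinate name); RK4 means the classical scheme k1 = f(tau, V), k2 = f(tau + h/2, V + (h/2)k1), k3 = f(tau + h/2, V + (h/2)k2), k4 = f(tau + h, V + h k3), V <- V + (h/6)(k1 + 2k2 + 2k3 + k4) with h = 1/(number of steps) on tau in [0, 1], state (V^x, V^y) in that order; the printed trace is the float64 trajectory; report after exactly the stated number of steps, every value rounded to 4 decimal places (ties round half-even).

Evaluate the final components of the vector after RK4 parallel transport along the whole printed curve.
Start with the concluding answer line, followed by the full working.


Answer: V^x = -0.1040, V^y = 0.1359

gamma'(tau) = (-(4/3)*tau, 1/2); f(tau, V)^k = -Gamma^k_ij(gamma(tau)) gamma'^i(tau) V^j; h = 1/4; intermediate values shown to 6 dp
curve data and Christoffel symbols at the stage parameters:
  tau = 0.000000: gamma = (-0.125000, 0.000000), gamma' = (0.000000, 0.500000); Gamma_xxx = -0.275862, Gamma_xxy = 0.000000, Gamma_xyy = 0.000000, Gamma_yxx = -0.169761, Gamma_yxy = 0.000000, Gamma_yyy = 0.000000
  tau = 0.125000: gamma = (-0.135417, 0.062500), gamma' = (-0.166667, 0.500000); Gamma_xxx = -0.276039, Gamma_xxy = 0.000000, Gamma_xyy = 0.000000, Gamma_yxx = -0.168788, Gamma_yxy = 0.000000, Gamma_yyy = 0.000000
  tau = 0.250000: gamma = (-0.166667, 0.125000), gamma' = (-0.333333, 0.500000); Gamma_xxx = -0.276498, Gamma_xxy = 0.000000, Gamma_xyy = 0.000000, Gamma_yxx = -0.165899, Gamma_yxy = 0.000000, Gamma_yyy = 0.000000
  tau = 0.375000: gamma = (-0.218750, 0.187500), gamma' = (-0.500000, 0.500000); Gamma_xxx = -0.277034, Gamma_xxy = 0.000000, Gamma_xyy = 0.000000, Gamma_yxx = -0.161184, Gamma_yxy = 0.000000, Gamma_yyy = 0.000000
  tau = 0.500000: gamma = (-0.291667, 0.250000), gamma' = (-0.666667, 0.500000); Gamma_xxx = -0.277345, Gamma_xxy = 0.000000, Gamma_xyy = 0.000000, Gamma_yxx = -0.154797, Gamma_yxy = 0.000000, Gamma_yyy = 0.000000
  tau = 0.625000: gamma = (-0.385417, 0.312500), gamma' = (-0.833333, 0.500000); Gamma_xxx = -0.277072, Gamma_xxy = 0.000000, Gamma_xyy = 0.000000, Gamma_yxx = -0.146955, Gamma_yxy = 0.000000, Gamma_yyy = 0.000000
  tau = 0.750000: gamma = (-0.500000, 0.375000), gamma' = (-1.000000, 0.500000); Gamma_xxx = -0.275862, Gamma_xxy = 0.000000, Gamma_xyy = 0.000000, Gamma_yxx = -0.137931, Gamma_yxy = 0.000000, Gamma_yyy = 0.000000
  tau = 0.875000: gamma = (-0.635417, 0.437500), gamma' = (-1.166667, 0.500000); Gamma_xxx = -0.273421, Gamma_xxy = 0.000000, Gamma_xyy = 0.000000, Gamma_yxx = -0.128041, Gamma_yxy = 0.000000, Gamma_yyy = 0.000000
  tau = 1.000000: gamma = (-0.791667, 0.500000), gamma' = (-1.333333, 0.500000); Gamma_xxx = -0.269553, Gamma_xxy = 0.000000, Gamma_xyy = 0.000000, Gamma_yxx = -0.117623, Gamma_yxy = 0.000000, Gamma_yyy = 0.000000
step 0: V^x = -0.1250, V^y = 0.1250
step 1: k1 = (0.000000, 0.000000), k2 = (0.005751, 0.003516), k3 = (0.005718, 0.003496), k4 = (0.011389, 0.006833); V <- V + (h/6)(k1 + 2k2 + 2k3 + k4): V^x = -0.1236, V^y = 0.1259
step 2: k1 = (0.011389, 0.006833), k2 = (0.016919, 0.009844), k3 = (0.016824, 0.009788), k4 = (0.022070, 0.012318); V <- V + (h/6)(k1 + 2k2 + 2k3 + k4): V^x = -0.1194, V^y = 0.1283
step 3: k1 = (0.022070, 0.012318), k2 = (0.026923, 0.014280), k3 = (0.026783, 0.014205), k4 = (0.031081, 0.015540); V <- V + (h/6)(k1 + 2k2 + 2k3 + k4): V^x = -0.1127, V^y = 0.1318
step 4: k1 = (0.031082, 0.015541), k2 = (0.034702, 0.016251), k3 = (0.034558, 0.016183), k4 = (0.037390, 0.016316); V <- V + (h/6)(k1 + 2k2 + 2k3 + k4): V^x = -0.1040, V^y = 0.1359


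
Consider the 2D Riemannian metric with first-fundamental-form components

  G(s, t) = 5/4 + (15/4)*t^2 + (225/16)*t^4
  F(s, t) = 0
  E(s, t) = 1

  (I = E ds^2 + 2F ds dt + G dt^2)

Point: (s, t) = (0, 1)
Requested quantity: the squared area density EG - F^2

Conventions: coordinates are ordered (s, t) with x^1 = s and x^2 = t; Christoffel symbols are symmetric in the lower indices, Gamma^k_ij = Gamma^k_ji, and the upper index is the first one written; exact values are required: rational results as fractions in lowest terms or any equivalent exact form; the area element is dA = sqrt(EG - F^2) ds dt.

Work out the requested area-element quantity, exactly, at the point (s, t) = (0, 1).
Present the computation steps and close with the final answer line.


E = 1, F = 0, G = 305/16; EG - F^2 = 305/16

Answer: EG - F^2 = 305/16


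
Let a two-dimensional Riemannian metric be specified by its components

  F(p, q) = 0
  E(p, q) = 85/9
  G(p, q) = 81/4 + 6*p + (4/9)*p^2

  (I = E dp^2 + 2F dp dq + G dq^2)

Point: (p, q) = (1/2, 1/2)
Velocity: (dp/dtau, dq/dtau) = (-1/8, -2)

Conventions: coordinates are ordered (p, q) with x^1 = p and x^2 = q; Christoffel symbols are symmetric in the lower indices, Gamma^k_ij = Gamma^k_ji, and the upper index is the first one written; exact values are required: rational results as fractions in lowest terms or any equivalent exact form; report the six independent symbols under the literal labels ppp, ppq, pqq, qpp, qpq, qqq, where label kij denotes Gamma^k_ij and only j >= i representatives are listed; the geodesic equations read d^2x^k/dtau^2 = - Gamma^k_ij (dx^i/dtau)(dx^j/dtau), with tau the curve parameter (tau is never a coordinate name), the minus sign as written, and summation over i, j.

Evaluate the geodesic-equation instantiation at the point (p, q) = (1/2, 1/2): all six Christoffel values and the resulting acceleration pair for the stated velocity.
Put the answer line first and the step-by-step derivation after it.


Answer: Gamma_ppp = 0, Gamma_ppq = 0, Gamma_pqq = -29/85, Gamma_qpp = 0, Gamma_qpq = 4/29, Gamma_qqq = 0; accelerations (d^2p/dtau^2, d^2q/dtau^2) = (116/85, -2/29)

E = 85/9, F = 0, G = 841/36 at the point
E_p = 0, E_q = 0, F_p = 0, F_q = 0, G_p = 58/9, G_q = 0
EG - F^2 = 71485/324;  g^inv = (324/71485) * [[841/36, 0], [0, 85/9]]
first-kind symbols [ij,l] = (1/2)(d_i g_jl + d_j g_il - d_l g_ij): [pp,p] = E_p/2 = 0, [pp,q] = F_p - E_q/2 = 0, [pq,p] = E_q/2 = 0, [pq,q] = G_p/2 = 29/9, [qq,p] = F_q - G_p/2 = -29/9, [qq,q] = G_q/2 = 0
Gamma^p_ij = (G*[ij,p] - F*[ij,q])/(EG - F^2), Gamma^q_ij = (E*[ij,q] - F*[ij,p])/(EG - F^2)
Gamma_ppp = 0, Gamma_ppq = 0, Gamma_pqq = -29/85, Gamma_qpp = 0, Gamma_qpq = 4/29, Gamma_qqq = 0
d^2p/dtau^2 = -(Gamma_ppp*(-1/8)^2 + 2*Gamma_ppq*(-1/8)*(-2) + Gamma_pqq*(-2)^2) = 116/85
d^2q/dtau^2 = -(Gamma_qpp*(-1/8)^2 + 2*Gamma_qpq*(-1/8)*(-2) + Gamma_qqq*(-2)^2) = -2/29


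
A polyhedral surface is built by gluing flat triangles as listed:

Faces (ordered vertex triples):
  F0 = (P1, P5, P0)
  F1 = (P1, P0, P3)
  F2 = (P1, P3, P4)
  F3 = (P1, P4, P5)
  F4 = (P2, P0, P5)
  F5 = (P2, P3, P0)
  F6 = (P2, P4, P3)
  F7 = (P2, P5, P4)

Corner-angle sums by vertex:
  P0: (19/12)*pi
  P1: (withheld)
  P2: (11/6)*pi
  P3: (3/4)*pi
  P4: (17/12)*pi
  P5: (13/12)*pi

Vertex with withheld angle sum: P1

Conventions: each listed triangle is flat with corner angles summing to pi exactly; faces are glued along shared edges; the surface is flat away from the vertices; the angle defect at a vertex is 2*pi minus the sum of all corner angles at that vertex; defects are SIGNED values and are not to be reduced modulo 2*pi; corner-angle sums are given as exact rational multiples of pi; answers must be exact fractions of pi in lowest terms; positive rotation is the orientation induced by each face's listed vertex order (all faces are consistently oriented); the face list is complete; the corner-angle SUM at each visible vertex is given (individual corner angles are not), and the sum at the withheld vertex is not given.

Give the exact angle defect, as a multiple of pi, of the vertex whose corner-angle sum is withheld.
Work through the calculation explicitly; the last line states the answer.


V = 6, E = 12, F = 8; chi = V - E + F = 2
Gauss-Bonnet: total defect = 2*pi*chi = 4*pi; visible defects sum to (10/3)*pi

Answer: defect(P1) = (2/3)*pi


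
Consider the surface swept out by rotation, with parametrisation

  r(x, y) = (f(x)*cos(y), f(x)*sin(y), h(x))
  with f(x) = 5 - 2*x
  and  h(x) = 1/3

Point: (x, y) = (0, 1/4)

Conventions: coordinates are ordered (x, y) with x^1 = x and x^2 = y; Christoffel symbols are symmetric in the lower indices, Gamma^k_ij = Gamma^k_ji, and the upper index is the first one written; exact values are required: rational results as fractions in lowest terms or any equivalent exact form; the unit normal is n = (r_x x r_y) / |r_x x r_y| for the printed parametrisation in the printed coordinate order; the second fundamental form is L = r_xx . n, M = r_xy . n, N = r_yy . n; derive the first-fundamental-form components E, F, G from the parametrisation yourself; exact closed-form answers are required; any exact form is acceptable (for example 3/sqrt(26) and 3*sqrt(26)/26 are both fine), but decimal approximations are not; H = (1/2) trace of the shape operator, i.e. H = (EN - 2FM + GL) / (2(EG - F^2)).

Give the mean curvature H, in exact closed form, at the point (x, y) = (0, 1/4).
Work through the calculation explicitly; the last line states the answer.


f = 5, f' = -2, f'' = 0, h' = 0, h'' = 0
E = 4, F = 0, G = 25; answer radicand W^2 = 4
unnormalised second-form numerators: l = 0, m = 0, n = 0; L = l/sqrt(4), and similarly M = m/sqrt(W^2), N = n/sqrt(W^2)
H = (E*n - 2*F*m + G*l) / (2*(EG - F^2)*sqrt(W^2)); E*n - 2*F*m + G*l = 0, EG - F^2 = 100, so H = (0)/sqrt(4)

Answer: H = 0


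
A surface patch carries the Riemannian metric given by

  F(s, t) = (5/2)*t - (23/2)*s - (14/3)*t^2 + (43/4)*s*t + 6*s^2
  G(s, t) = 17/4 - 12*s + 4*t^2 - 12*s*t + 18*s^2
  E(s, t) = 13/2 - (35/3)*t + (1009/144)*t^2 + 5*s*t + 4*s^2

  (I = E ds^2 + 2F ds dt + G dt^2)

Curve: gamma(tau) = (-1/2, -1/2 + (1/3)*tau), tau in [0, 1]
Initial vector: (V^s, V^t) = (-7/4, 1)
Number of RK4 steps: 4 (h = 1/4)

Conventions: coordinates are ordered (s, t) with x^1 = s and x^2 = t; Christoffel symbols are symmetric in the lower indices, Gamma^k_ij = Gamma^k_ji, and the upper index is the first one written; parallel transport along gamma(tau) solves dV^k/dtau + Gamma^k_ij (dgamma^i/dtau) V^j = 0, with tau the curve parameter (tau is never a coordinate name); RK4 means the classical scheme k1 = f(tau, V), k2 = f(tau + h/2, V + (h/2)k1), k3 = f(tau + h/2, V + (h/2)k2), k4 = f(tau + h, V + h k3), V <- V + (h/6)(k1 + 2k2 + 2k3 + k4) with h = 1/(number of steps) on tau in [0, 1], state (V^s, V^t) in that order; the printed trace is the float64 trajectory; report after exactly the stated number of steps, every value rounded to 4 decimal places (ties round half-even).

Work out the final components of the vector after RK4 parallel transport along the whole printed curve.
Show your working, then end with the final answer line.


gamma'(tau) = (0, 1/3); f(tau, V)^k = -Gamma^k_ij(gamma(tau)) gamma'^i(tau) V^j; h = 1/4; intermediate values shown to 6 dp
curve data and Christoffel symbols at the stage parameters:
  tau = 0.000000: gamma = (-0.500000, -0.500000), gamma' = (0.000000, 0.333333); Gamma_sss = 0.336037, Gamma_sst = -0.294852, Gamma_stt = 1.109510, Gamma_tss = -1.161998, Gamma_tst = -0.767252, Gamma_ttt = -0.576035
  tau = 0.125000: gamma = (-0.500000, -0.458333), gamma' = (0.000000, 0.333333); Gamma_sss = 0.366356, Gamma_sst = -0.278308, Gamma_stt = 1.180467, Gamma_tss = -1.161339, Gamma_tst = -0.789575, Gamma_ttt = -0.606684
  tau = 0.250000: gamma = (-0.500000, -0.416667), gamma' = (0.000000, 0.333333); Gamma_sss = 0.397995, Gamma_sst = -0.259812, Gamma_stt = 1.258533, Gamma_tss = -1.160038, Gamma_tst = -0.812366, Gamma_ttt = -0.639580
  tau = 0.375000: gamma = (-0.500000, -0.375000), gamma' = (0.000000, 0.333333); Gamma_sss = 0.430996, Gamma_sst = -0.239195, Gamma_stt = 1.344599, Gamma_tss = -1.158037, Gamma_tst = -0.835592, Gamma_ttt = -0.674878
  tau = 0.500000: gamma = (-0.500000, -0.333333), gamma' = (0.000000, 0.333333); Gamma_sss = 0.465394, Gamma_sst = -0.216278, Gamma_stt = 1.439680, Gamma_tss = -1.155270, Gamma_tst = -0.859215, Gamma_ttt = -0.712740
  tau = 0.625000: gamma = (-0.500000, -0.291667), gamma' = (0.000000, 0.333333); Gamma_sss = 0.501221, Gamma_sst = -0.190872, Gamma_stt = 1.544934, Gamma_tss = -1.151667, Gamma_tst = -0.883183, Gamma_ttt = -0.753328
  tau = 0.750000: gamma = (-0.500000, -0.250000), gamma' = (0.000000, 0.333333); Gamma_sss = 0.538501, Gamma_sst = -0.162779, Gamma_stt = 1.661686, Gamma_tss = -1.147152, Gamma_tst = -0.907432, Gamma_ttt = -0.796808
  tau = 0.875000: gamma = (-0.500000, -0.208333), gamma' = (0.000000, 0.333333); Gamma_sss = 0.577251, Gamma_sst = -0.131797, Gamma_stt = 1.791451, Gamma_tss = -1.141642, Gamma_tst = -0.931885, Gamma_ttt = -0.843340
  tau = 1.000000: gamma = (-0.500000, -0.166667), gamma' = (0.000000, 0.333333); Gamma_sss = 0.617476, Gamma_sst = -0.097717, Gamma_stt = 1.935963, Gamma_tss = -1.135049, Gamma_tst = -0.956446, Gamma_ttt = -0.893080
step 0: V^s = -1.7500, V^t = 1.0000
step 1: k1 = (-0.541834, -0.255552), k2 = (-0.549549, -0.282643), k3 = (-0.548306, -0.283582), k4 = (-0.553198, -0.312920); V <- V + (h/6)(k1 + 2k2 + 2k3 + k4): V^s = -1.8871, V^t = 0.9291
step 2: k1 = (-0.553211, -0.312925), k2 = (-0.554880, -0.344664), k3 = (-0.553118, -0.345614), k4 = (-0.550434, -0.379868); V <- V + (h/6)(k1 + 2k2 + 2k3 + k4): V^s = -2.0254, V^t = 0.8427
step 3: k1 = (-0.550443, -0.379876), k2 = (-0.542782, -0.416836), k3 = (-0.540342, -0.417714), k4 = (-0.526176, -0.457411); V <- V + (h/6)(k1 + 2k2 + 2k3 + k4): V^s = -2.1606, V^t = 0.7383
step 4: k1 = (-0.526175, -0.457422), k2 = (-0.504543, -0.500085), k3 = (-0.501240, -0.500744), k4 = (-0.470115, -0.546246); V <- V + (h/6)(k1 + 2k2 + 2k3 + k4): V^s = -2.2859, V^t = 0.6131

Answer: V^s = -2.2859, V^t = 0.6131


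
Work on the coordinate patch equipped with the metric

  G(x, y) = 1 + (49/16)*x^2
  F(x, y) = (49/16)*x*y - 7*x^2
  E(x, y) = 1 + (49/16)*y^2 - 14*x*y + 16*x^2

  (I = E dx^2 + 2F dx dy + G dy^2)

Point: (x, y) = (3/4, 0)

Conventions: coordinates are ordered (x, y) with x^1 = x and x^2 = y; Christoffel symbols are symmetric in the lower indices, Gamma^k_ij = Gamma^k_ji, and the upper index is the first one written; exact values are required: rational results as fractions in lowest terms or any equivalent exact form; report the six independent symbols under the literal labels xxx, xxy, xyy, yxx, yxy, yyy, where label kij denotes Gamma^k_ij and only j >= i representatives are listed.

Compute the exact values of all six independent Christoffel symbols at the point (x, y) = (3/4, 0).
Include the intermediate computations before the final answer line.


E = 10, F = -63/16, G = 697/256 at the point
E_x = 24, E_y = -21/2, F_x = -21/2, F_y = 147/64, G_x = 147/32, G_y = 0
EG - F^2 = 3001/256;  g^inv = (256/3001) * [[697/256, 63/16], [63/16, 10]]
first-kind symbols [ij,l] = (1/2)(d_i g_jl + d_j g_il - d_l g_ij): [xx,x] = E_x/2 = 12, [xx,y] = F_x - E_y/2 = -21/4, [xy,x] = E_y/2 = -21/4, [xy,y] = G_x/2 = 147/64, [yy,x] = F_y - G_x/2 = 0, [yy,y] = G_y/2 = 0
Gamma^x_ij = (G*[ij,x] - F*[ij,y])/(EG - F^2), Gamma^y_ij = (E*[ij,y] - F*[ij,x])/(EG - F^2)

Answer: Gamma_xxx = 3072/3001, Gamma_xxy = -1344/3001, Gamma_xyy = 0, Gamma_yxx = -1344/3001, Gamma_yxy = 588/3001, Gamma_yyy = 0


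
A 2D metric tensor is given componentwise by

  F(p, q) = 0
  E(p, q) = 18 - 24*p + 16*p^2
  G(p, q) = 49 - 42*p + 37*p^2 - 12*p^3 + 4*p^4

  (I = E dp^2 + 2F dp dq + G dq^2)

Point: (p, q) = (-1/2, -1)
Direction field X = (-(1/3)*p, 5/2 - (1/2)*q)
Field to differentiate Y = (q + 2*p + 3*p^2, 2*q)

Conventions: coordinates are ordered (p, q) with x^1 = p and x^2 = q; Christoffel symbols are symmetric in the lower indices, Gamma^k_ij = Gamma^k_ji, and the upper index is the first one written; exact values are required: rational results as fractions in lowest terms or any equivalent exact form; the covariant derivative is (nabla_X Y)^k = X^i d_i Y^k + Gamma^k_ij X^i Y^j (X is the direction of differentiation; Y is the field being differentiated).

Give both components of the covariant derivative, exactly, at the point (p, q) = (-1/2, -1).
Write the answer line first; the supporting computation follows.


Answer: (nabla_X Y)^p = -339/68, (nabla_X Y)^q = 893/108

E = 34, F = 0, G = 81 at the point
E_p = -40, E_q = 0, F_p = 0, F_q = 0, G_p = -90, G_q = 0
EG - F^2 = 2754;  g^inv = (1/2754) * [[81, 0], [0, 34]]
first-kind symbols [ij,l] = (1/2)(d_i g_jl + d_j g_il - d_l g_ij): [pp,p] = E_p/2 = -20, [pp,q] = F_p - E_q/2 = 0, [pq,p] = E_q/2 = 0, [pq,q] = G_p/2 = -45, [qq,p] = F_q - G_p/2 = 45, [qq,q] = G_q/2 = 0
Gamma^p_ij = (G*[ij,p] - F*[ij,q])/(EG - F^2), Gamma^q_ij = (E*[ij,q] - F*[ij,p])/(EG - F^2)
Gamma_ppp = -10/17, Gamma_ppq = 0, Gamma_pqq = 45/34, Gamma_qpp = 0, Gamma_qpq = -5/9, Gamma_qqq = 0
X = (1/6, 3), Y = (-5/4, -2) at the point


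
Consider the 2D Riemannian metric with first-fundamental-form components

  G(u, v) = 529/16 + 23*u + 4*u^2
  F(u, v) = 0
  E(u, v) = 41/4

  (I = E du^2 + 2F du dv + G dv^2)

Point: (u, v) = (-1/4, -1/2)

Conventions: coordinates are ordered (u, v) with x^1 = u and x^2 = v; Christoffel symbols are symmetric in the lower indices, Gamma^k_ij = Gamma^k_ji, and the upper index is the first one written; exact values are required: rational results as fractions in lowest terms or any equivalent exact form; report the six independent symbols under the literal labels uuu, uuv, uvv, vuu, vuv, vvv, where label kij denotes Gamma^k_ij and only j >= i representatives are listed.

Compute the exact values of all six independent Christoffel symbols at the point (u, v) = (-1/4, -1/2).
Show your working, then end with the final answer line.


E = 41/4, F = 0, G = 441/16 at the point
E_u = 0, E_v = 0, F_u = 0, F_v = 0, G_u = 21, G_v = 0
EG - F^2 = 18081/64;  g^inv = (64/18081) * [[441/16, 0], [0, 41/4]]
first-kind symbols [ij,l] = (1/2)(d_i g_jl + d_j g_il - d_l g_ij): [uu,u] = E_u/2 = 0, [uu,v] = F_u - E_v/2 = 0, [uv,u] = E_v/2 = 0, [uv,v] = G_u/2 = 21/2, [vv,u] = F_v - G_u/2 = -21/2, [vv,v] = G_v/2 = 0
Gamma^u_ij = (G*[ij,u] - F*[ij,v])/(EG - F^2), Gamma^v_ij = (E*[ij,v] - F*[ij,u])/(EG - F^2)

Answer: Gamma_uuu = 0, Gamma_uuv = 0, Gamma_uvv = -42/41, Gamma_vuu = 0, Gamma_vuv = 8/21, Gamma_vvv = 0


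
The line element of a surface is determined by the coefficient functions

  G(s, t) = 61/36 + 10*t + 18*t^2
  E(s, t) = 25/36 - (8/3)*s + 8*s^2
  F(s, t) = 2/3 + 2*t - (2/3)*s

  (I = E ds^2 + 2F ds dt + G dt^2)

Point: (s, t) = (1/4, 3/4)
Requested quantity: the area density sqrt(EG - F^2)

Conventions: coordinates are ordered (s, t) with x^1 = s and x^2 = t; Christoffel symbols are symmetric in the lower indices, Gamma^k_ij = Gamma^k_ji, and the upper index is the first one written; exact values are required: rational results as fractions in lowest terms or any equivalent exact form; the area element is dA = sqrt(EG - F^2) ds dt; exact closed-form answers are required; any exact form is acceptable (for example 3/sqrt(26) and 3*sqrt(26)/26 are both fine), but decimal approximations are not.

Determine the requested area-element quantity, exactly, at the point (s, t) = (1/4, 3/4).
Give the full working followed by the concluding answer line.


E = 19/36, F = 2, G = 1391/72; EG - F^2 = 16061/2592

Answer: sqrt(EG - F^2) = sqrt(32122)/72


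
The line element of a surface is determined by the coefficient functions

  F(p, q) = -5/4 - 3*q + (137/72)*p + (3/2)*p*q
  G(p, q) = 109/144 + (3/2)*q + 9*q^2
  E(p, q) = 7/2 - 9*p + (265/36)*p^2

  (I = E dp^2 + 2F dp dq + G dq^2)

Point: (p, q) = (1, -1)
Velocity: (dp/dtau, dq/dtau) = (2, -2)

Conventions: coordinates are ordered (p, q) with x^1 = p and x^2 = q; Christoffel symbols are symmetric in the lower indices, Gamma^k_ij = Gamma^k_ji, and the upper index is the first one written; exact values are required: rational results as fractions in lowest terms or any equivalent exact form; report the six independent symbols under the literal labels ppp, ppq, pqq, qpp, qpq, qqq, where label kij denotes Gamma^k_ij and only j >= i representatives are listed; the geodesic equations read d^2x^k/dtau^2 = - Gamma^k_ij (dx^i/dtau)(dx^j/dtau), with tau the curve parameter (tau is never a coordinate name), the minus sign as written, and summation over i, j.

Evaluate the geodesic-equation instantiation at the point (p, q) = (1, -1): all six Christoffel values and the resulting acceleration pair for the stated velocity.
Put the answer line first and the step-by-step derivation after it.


Answer: Gamma_ppp = 6554/3091, Gamma_ppq = 0, Gamma_pqq = 1548/3091, Gamma_qpp = -1558/3091, Gamma_qpq = 0, Gamma_qqq = -3492/3091; accelerations (d^2p/dtau^2, d^2q/dtau^2) = (-32408/3091, 20200/3091)

E = 67/36, F = 155/72, G = 1189/144 at the point
E_p = 103/18, E_q = 0, F_p = 29/72, F_q = -3/2, G_p = 0, G_q = -33/2
EG - F^2 = 3091/288;  g^inv = (288/3091) * [[1189/144, -155/72], [-155/72, 67/36]]
first-kind symbols [ij,l] = (1/2)(d_i g_jl + d_j g_il - d_l g_ij): [pp,p] = E_p/2 = 103/36, [pp,q] = F_p - E_q/2 = 29/72, [pq,p] = E_q/2 = 0, [pq,q] = G_p/2 = 0, [qq,p] = F_q - G_p/2 = -3/2, [qq,q] = G_q/2 = -33/4
Gamma^p_ij = (G*[ij,p] - F*[ij,q])/(EG - F^2), Gamma^q_ij = (E*[ij,q] - F*[ij,p])/(EG - F^2)
Gamma_ppp = 6554/3091, Gamma_ppq = 0, Gamma_pqq = 1548/3091, Gamma_qpp = -1558/3091, Gamma_qpq = 0, Gamma_qqq = -3492/3091
d^2p/dtau^2 = -(Gamma_ppp*(2)^2 + 2*Gamma_ppq*(2)*(-2) + Gamma_pqq*(-2)^2) = -32408/3091
d^2q/dtau^2 = -(Gamma_qpp*(2)^2 + 2*Gamma_qpq*(2)*(-2) + Gamma_qqq*(-2)^2) = 20200/3091


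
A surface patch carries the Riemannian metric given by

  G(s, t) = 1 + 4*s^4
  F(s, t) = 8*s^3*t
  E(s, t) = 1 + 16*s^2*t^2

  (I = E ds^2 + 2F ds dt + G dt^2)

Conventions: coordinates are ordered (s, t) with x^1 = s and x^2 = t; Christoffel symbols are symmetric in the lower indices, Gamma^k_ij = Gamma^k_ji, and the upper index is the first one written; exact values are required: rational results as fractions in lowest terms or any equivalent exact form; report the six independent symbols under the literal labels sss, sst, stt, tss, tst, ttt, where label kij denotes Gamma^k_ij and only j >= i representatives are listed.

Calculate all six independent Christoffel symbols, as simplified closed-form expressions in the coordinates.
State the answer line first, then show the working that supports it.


Answer: Gamma_sss = 16*s*t^2/(4*s^4 + 16*s^2*t^2 + 1), Gamma_sst = 16*s^2*t/(4*s^4 + 16*s^2*t^2 + 1), Gamma_stt = 0, Gamma_tss = 8*s^2*t/(4*s^4 + 16*s^2*t^2 + 1), Gamma_tst = 8*s^3/(4*s^4 + 16*s^2*t^2 + 1), Gamma_ttt = 0

E = 1 + 16*s^2*t^2; F = 8*s^3*t; G = 1 + 4*s^4
Gamma^k_ij = (1/2) g^{kl} (d_i g_jl + d_j g_il - d_l g_ij), with g^inv = (1/(EG-F^2)) [[G, -F], [-F, E]]
first partials: E_s = 32*s*t^2, E_t = 32*s^2*t, F_s = 24*s^2*t, F_t = 8*s^3, G_s = 16*s^3, G_t = 0
D = EG - F^2 = 1 + 16*s^2*t^2 + 4*s^4
expanded: Gamma^s_ss = (G E_s - 2F F_s + F E_t)/(2D), Gamma^s_st = (G E_t - F G_s)/(2D), Gamma^s_tt = (2G F_t - G G_s - F G_t)/(2D), Gamma^t_ss = (2E F_s - E E_t - F E_s)/(2D), Gamma^t_st = (E G_s - F E_t)/(2D), Gamma^t_tt = (E G_t - 2F F_t + F G_s)/(2D); substitute and cancel common factors


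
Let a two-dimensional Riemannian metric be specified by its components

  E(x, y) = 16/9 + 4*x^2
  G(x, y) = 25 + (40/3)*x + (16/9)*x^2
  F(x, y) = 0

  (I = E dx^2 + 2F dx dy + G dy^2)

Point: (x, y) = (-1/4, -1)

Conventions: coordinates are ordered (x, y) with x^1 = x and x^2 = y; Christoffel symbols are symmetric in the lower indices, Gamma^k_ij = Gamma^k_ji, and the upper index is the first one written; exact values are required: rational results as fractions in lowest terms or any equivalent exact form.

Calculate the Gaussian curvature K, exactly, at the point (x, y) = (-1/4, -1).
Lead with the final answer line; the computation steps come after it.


Answer: K = -2592/37303

E = 73/36, F = 0, G = 196/9, EG - F^2 = 3577/81 at the point
E_x = -2, E_y = 0, F_x = 0, F_y = 0, G_x = 112/9, G_y = 0
E_yy = 0, F_xy = 0, G_xx = 32/9
Compute both Brioschi determinants and normalise by (EG - F^2)^2.
M1 = [[-E_yy/2 + F_xy - G_xx/2, E_x/2, F_x - E_y/2], [F_y - G_x/2, E, F], [G_y/2, F, G]] = [[-16/9, -1, 0], [-56/9, 73/36, 0], [0, 0, 196/9]]; det M1 = -156016/729
M2 = [[0, E_y/2, G_x/2], [E_y/2, E, F], [G_x/2, F, G]] = [[0, 0, 56/9], [0, 73/36, 0], [56/9, 0, 196/9]]; det M2 = -57232/729
det M1 - det M2 = -10976/81; K = -10976/81 / (3577/81)^2 = -2592/37303


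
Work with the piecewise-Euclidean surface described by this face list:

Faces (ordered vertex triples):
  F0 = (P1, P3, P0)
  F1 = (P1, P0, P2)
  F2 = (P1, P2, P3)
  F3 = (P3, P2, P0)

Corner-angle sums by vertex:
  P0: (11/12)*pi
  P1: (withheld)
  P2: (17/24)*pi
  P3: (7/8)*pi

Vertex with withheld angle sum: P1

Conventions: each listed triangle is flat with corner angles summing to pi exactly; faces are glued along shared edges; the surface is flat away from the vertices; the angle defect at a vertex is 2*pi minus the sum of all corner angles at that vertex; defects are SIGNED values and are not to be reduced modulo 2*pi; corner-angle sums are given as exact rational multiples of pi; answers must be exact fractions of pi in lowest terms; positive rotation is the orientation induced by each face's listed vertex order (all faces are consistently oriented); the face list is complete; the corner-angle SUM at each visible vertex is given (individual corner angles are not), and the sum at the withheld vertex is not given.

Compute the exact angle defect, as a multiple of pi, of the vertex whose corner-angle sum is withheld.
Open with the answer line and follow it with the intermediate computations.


Answer: defect(P1) = pi/2

V = 4, E = 6, F = 4; chi = V - E + F = 2
Gauss-Bonnet: total defect = 2*pi*chi = 4*pi; visible defects sum to (7/2)*pi


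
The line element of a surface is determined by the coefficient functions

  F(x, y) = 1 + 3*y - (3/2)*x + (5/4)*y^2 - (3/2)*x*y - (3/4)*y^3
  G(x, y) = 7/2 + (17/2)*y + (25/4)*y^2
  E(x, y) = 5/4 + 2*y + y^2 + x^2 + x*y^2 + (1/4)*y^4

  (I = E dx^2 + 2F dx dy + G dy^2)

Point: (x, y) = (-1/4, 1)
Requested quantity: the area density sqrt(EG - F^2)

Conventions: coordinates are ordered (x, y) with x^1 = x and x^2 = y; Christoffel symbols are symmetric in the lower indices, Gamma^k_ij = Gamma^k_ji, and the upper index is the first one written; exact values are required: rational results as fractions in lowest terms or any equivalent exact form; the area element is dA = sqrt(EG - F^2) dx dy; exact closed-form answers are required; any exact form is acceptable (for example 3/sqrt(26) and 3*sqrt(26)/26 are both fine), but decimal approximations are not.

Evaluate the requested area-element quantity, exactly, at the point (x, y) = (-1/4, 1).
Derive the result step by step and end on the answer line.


E = 69/16, F = 21/4, G = 73/4; EG - F^2 = 3273/64

Answer: sqrt(EG - F^2) = sqrt(3273)/8


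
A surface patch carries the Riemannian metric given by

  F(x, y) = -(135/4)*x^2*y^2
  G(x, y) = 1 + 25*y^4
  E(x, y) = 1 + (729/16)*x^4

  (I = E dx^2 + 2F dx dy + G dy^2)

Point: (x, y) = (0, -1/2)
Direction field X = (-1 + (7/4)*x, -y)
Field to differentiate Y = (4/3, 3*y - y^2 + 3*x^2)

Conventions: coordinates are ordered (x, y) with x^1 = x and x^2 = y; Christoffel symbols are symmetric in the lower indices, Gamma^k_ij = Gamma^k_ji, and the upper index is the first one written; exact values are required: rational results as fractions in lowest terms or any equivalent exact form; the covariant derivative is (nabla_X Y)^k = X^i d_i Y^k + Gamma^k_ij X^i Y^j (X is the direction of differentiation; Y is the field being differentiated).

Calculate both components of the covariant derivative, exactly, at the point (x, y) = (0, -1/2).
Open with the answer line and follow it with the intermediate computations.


Answer: (nabla_X Y)^x = 0, (nabla_X Y)^y = 339/82

E = 1, F = 0, G = 41/16 at the point
E_x = 0, E_y = 0, F_x = 0, F_y = 0, G_x = 0, G_y = -25/2
EG - F^2 = 41/16;  g^inv = (16/41) * [[41/16, 0], [0, 1]]
first-kind symbols [ij,l] = (1/2)(d_i g_jl + d_j g_il - d_l g_ij): [xx,x] = E_x/2 = 0, [xx,y] = F_x - E_y/2 = 0, [xy,x] = E_y/2 = 0, [xy,y] = G_x/2 = 0, [yy,x] = F_y - G_x/2 = 0, [yy,y] = G_y/2 = -25/4
Gamma^x_ij = (G*[ij,x] - F*[ij,y])/(EG - F^2), Gamma^y_ij = (E*[ij,y] - F*[ij,x])/(EG - F^2)
Gamma_xxx = 0, Gamma_xxy = 0, Gamma_xyy = 0, Gamma_yxx = 0, Gamma_yxy = 0, Gamma_yyy = -100/41
X = (-1, 1/2), Y = (4/3, -7/4) at the point


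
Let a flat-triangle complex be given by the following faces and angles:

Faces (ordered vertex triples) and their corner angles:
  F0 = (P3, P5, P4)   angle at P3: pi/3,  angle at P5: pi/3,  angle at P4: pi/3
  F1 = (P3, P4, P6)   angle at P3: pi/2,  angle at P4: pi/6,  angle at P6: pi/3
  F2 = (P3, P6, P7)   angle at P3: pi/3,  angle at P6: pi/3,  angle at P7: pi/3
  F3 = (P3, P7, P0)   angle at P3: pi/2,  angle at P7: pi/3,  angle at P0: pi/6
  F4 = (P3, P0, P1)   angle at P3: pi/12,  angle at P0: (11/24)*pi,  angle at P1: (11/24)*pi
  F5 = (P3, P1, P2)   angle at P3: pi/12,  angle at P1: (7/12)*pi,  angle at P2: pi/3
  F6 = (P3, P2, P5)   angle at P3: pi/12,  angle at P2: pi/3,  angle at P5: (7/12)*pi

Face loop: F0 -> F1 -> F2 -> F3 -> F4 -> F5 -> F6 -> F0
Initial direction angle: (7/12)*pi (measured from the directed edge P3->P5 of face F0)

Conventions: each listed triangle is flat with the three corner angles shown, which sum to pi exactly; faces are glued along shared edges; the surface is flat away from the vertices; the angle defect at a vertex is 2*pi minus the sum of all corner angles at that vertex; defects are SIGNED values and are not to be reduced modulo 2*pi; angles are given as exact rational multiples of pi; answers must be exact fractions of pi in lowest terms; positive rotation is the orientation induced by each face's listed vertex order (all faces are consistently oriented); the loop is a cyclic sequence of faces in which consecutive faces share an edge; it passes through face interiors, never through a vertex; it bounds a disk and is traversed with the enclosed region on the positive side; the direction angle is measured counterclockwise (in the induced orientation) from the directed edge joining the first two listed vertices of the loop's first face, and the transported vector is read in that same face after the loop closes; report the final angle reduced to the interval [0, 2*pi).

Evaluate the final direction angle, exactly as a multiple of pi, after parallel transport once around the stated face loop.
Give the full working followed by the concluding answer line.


enclosed vertex P3: corner angles sum to (23/12)*pi, defect = 2*pi - (23/12)*pi = pi/12
the rotation equals the total enclosed defect, so the final angle is initial + defects (mod 2*pi)
final angle = (7/12)*pi + pi/12 = (2/3)*pi (mod 2*pi)

Answer: final direction angle = (2/3)*pi


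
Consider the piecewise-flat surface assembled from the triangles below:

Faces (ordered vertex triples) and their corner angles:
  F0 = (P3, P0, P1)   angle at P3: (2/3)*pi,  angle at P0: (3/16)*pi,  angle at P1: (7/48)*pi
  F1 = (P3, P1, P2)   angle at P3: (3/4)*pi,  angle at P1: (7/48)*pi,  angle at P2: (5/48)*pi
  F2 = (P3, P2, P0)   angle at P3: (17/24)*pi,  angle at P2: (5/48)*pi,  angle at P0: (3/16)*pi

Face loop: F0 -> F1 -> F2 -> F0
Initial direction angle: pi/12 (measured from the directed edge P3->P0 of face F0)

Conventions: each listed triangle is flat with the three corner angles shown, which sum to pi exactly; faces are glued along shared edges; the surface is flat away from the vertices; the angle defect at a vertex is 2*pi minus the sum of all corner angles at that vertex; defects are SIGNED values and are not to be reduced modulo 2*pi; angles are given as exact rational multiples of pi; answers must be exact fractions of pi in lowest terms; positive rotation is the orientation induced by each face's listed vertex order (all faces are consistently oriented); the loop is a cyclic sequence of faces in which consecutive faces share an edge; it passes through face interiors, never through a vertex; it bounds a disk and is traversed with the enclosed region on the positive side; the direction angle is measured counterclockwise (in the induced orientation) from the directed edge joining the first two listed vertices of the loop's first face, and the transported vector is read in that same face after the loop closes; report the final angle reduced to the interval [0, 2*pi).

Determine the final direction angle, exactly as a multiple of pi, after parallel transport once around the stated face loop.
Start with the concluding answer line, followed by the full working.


Answer: final direction angle = (47/24)*pi

enclosed vertex P3: corner angles sum to (17/8)*pi, defect = 2*pi - (17/8)*pi = -pi/8
adding the enclosed defects to the starting angle (mod 2*pi, induced orientation) gives the holonomy
final angle = pi/12 - pi/8 = (47/24)*pi (mod 2*pi)


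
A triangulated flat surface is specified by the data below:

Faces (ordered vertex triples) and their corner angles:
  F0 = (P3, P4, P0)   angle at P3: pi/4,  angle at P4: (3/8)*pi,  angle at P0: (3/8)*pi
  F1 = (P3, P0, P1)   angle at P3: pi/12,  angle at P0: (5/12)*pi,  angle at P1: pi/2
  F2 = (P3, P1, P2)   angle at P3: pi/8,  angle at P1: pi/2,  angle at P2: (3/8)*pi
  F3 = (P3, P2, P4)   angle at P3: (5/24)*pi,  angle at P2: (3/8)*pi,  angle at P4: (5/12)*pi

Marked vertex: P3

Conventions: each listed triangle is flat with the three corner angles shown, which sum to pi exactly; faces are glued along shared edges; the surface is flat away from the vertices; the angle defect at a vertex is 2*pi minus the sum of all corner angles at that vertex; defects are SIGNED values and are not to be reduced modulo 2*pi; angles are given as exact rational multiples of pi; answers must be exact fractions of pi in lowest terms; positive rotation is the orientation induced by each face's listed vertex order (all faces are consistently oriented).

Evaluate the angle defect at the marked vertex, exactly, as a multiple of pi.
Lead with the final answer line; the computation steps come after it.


Answer: defect(P3) = (4/3)*pi

Sum of corner angles at P3: (2/3)*pi
defect = 2*pi - (2/3)*pi


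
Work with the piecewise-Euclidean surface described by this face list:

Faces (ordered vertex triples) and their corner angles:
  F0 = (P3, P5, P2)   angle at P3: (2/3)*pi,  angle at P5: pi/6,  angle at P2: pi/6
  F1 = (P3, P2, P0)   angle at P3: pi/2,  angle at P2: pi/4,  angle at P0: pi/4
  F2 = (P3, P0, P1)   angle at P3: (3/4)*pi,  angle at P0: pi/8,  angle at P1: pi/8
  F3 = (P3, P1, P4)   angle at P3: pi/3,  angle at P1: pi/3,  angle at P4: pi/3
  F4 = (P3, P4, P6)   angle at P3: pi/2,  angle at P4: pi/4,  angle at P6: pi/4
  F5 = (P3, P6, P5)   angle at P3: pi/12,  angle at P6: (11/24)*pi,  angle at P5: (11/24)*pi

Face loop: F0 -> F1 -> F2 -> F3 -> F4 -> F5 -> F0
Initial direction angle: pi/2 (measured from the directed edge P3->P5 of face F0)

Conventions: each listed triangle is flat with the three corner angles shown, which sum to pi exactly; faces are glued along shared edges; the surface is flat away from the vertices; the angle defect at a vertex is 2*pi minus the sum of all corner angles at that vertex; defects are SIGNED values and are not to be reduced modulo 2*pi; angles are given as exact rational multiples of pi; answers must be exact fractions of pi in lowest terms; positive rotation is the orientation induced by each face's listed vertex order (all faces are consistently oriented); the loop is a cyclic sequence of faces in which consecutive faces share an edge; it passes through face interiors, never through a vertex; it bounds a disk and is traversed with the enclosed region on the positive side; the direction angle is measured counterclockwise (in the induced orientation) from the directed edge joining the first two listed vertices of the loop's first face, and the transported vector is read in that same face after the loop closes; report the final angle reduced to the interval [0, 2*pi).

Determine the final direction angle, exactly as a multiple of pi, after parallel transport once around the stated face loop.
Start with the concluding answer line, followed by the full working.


Answer: final direction angle = (5/3)*pi

enclosed vertex P3: corner angles sum to (17/6)*pi, defect = 2*pi - (17/6)*pi = (-5/6)*pi
the final direction is the initial angle plus the enclosed defects, taken mod 2*pi in the induced orientation
final angle = pi/2 - (5/6)*pi = (5/3)*pi (mod 2*pi)
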